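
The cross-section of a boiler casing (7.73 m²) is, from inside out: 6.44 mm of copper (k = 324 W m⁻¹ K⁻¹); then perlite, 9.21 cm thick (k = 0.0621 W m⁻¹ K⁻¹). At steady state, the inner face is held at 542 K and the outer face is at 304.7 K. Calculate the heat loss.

Series thermal resistances, inner to outer:
  R_copper = L/(kA) = 0.00644/(324·7.73) = 2.571×10^-6 K/W
  R_perlite = L/(kA) = 0.0921/(0.0621·7.73) = 0.1919 K/W
ΣR = 2.571×10^-6 + 0.1919 = 0.1919 K/W
Q = ΔT/ΣR = (542 K − 304.7 K)/0.1919 = 1240 W

Q = 1240 W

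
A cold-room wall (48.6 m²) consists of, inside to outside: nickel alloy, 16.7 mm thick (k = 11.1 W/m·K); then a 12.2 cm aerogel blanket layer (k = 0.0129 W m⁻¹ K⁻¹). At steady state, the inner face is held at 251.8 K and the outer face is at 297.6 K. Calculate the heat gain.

Resistance network (inner→outer):
  R_nickel alloy = L/(kA) = 0.0167/(11.1·48.6) = 3.096×10^-5 K/W
  R_aerogel blanket = L/(kA) = 0.122/(0.0129·48.6) = 0.1946 K/W
ΣR = 3.096×10^-5 + 0.1946 = 0.1946 K/W
Q = ΔT/ΣR = (251.8 K − 297.6 K)/0.1946 = -235 W
(Negative Q ⇒ heat flows inward; heat gain = 235 W.)

Q = 235 W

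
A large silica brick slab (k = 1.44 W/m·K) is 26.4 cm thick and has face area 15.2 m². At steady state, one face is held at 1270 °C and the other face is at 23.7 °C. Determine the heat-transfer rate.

Q = 1.03×10^5 W

Q = kA·ΔT/L = 1.44 × 15.2 × |1270 °C − 23.7 °C| / 0.264 = 1.03×10^5 W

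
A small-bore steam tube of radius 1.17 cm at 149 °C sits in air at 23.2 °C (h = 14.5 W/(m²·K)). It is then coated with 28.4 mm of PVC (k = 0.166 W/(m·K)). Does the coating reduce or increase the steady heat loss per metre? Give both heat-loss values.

reduces: 134 → 86.5 W/m

Critical radius for a cylinder: r_cr = k/h = 0.0114 m = 1.14 cm.
Outer radius after coating: r₂ = 0.0117 + 0.0284 = 0.0401 m.
Since r₁ ≥ r_cr, any added insulation reduces the heat loss.
Bare: R = 1/(2πr₁h) = 0.9381 m·K/W; Q = 125.8/0.9381 = 134 W/m.
Coated: R = R_cond + R_conv = 1.455 m·K/W; Q = 125.8/1.455 = 86.5 W/m.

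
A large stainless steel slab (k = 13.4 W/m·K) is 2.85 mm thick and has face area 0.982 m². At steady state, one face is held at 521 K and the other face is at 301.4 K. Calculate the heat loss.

Q = kA·ΔT/L = 13.4 × 0.982 × |521 K − 301.4 K| / 0.00285 = 1.01×10^6 W

Q = 1.01×10^6 W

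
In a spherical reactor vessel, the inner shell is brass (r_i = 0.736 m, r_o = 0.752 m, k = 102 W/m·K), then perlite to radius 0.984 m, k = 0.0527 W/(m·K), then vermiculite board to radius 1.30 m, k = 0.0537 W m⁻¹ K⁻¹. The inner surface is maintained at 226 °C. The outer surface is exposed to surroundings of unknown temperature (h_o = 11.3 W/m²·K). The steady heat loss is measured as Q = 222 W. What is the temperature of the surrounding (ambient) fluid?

T_out = 38.7 °C

Series resistances:
  R_brass = (1/0.736 − 1/0.752)/(4πk) = 0.02891/(4π·102) = 2.255×10^-5 K/W
  R_perlite = (1/0.752 − 1/0.984)/(4πk) = 0.3135/(4π·0.0527) = 0.4734 K/W
  R_vermiculite board = (1/0.984 − 1/1.30)/(4πk) = 0.2470/(4π·0.0537) = 0.3661 K/W
  R_conv,out = 1/(4πr²h) = 1/(4π·1.30²·11.3) = 0.004167 K/W
ΣR = 0.8437 K/W
ΔT = Q·ΣR = 222 × 0.8437 = 187.3 K
Heat flows outward, so T_out = T_in − ΔT = 226 − 187.3 = 38.7 °C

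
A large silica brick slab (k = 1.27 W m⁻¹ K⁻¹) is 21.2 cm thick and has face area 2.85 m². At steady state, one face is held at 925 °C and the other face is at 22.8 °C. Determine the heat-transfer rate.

Q = 15.4 kW

Q = kA·ΔT/L = 1.27 × 2.85 × |925 °C − 22.8 °C| / 0.212 = 15400 W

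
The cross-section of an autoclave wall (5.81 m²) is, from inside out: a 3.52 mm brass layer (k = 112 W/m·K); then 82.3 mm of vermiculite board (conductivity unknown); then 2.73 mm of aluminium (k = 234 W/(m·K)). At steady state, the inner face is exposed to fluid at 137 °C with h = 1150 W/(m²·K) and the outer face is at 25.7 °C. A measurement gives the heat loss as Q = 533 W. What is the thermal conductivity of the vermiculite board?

k = 0.0679 W/m·K

ΣR = ΔT/Q = |137 − 25.7|/533 = 0.2088 K/W
Known resistances:
  R_conv,in = 1/(hA) = 1/(1150·5.81) = 1.497×10^-4 K/W
  R_brass = L/(kA) = 0.00352/(112·5.81) = 5.409×10^-6 K/W
  R_aluminium = L/(kA) = 0.00273/(234·5.81) = 2.008×10^-6 K/W
R_vermiculite board = ΣR − ΣR_known = 0.2088 − 1.571×10^-4 = 0.2086 K/W
L/(kA) = 0.2086 ⇒ k = 0.0823/(0.2086·5.81) = 0.0679 W/m·K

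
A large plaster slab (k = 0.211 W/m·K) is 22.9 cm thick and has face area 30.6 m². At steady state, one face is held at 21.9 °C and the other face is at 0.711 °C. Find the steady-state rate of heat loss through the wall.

Q = 597 W

Q = kA·ΔT/L = 0.211 × 30.6 × |21.9 °C − 0.711 °C| / 0.229 = 597 W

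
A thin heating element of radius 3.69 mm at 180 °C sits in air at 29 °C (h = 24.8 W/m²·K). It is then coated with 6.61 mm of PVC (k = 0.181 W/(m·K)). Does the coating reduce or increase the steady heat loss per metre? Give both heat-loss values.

increases: 86.8 → 99.0 W/m

Critical radius for a cylinder: r_cr = k/h = 0.00730 m = 0.730 cm.
Outer radius after coating: r₂ = 0.00369 + 0.00661 = 0.01030 m.
r₁ < r_cr < r₂: heat loss rises to a maximum at r_cr then falls. Whether the coating helps depends on whether Q(r₂) has dropped back below Q(r₁).
Bare: R = 1/(2πr₁h) = 1.739 m·K/W; Q = 151/1.739 = 86.8 W/m.
Coated: R = R_cond + R_conv = 1.526 m·K/W; Q = 151/1.526 = 99.0 W/m.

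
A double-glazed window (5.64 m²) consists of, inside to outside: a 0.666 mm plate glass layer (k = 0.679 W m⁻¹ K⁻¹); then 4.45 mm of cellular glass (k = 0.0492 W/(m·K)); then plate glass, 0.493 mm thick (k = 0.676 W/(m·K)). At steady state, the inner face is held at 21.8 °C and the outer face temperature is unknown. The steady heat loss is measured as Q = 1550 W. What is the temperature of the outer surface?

T_out = -3.53 °C

Series resistances:
  R_plate glass = L/(kA) = 6.66×10^-4/(0.679·5.64) = 1.739×10^-4 K/W
  R_cellular glass = L/(kA) = 0.00445/(0.0492·5.64) = 0.01604 K/W
  R_plate glass = L/(kA) = 4.93×10^-4/(0.676·5.64) = 1.293×10^-4 K/W
ΣR = 0.01634 K/W
ΔT = Q·ΣR = 1550 × 0.01634 = 25.33 K
Heat flows outward, so T_out = T_in − ΔT = 21.8 − 25.33 = -3.53 °C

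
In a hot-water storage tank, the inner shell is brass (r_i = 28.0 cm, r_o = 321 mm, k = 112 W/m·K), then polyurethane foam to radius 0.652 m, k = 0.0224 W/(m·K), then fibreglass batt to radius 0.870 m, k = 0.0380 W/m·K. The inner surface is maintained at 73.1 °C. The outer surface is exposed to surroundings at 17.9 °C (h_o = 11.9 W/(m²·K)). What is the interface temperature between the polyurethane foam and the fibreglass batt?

Series thermal resistances, inner to outer:
  R_brass = (1/0.280 − 1/0.321)/(4πk) = 0.4562/(4π·112) = 3.241×10^-4 K/W
  R_polyurethane foam = (1/0.321 − 1/0.652)/(4πk) = 1.582/(4π·0.0224) = 5.618 K/W
  R_fibreglass batt = (1/0.652 − 1/0.870)/(4πk) = 0.3843/(4π·0.0380) = 0.8048 K/W
  R_conv,out = 1/(4πr²h) = 1/(4π·0.870²·11.9) = 0.008835 K/W
ΣR = 3.241×10^-4 + 5.618 + 0.8048 + 0.008835 = 6.432 K/W
Q = ΔT/ΣR = (73.1 °C − 17.9 °C)/6.432 = 8.582 W
From the inner boundary to the polyurethane foam/fibreglass batt interface, ΣR_partial = 5.618 K/W.
T_interface = T_in − Q·ΣR_partial = 73.1 °C − (8.582)(5.618) = 24.9 °C

T = 24.9 °C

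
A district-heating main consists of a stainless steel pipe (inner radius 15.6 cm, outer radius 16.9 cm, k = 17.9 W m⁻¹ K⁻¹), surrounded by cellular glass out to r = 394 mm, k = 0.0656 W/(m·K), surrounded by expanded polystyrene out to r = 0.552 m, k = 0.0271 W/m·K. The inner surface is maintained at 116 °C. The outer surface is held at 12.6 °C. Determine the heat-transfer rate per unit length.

Resistance network (inner→outer):
  R'_stainless steel = ln(0.169/0.156)/(2πk) = 0.08004/(2π·17.9) = 7.117×10^-4 m·K/W
  R'_cellular glass = ln(0.394/0.169)/(2πk) = 0.8465/(2π·0.0656) = 2.054 m·K/W
  R'_expanded polystyrene = ln(0.552/0.394)/(2πk) = 0.3372/(2π·0.0271) = 1.980 m·K/W
ΣR = 7.117×10^-4 + 2.054 + 1.980 = 4.035 m·K/W
Q' = ΔT/ΣR = (116 °C − 12.6 °C)/4.035 = 25.6 W/m

Q' = 25.6 W/m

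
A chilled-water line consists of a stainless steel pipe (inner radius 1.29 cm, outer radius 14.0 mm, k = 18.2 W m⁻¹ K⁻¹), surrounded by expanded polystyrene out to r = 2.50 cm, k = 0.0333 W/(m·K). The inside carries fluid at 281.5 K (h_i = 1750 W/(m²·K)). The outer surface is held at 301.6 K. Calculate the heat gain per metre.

Treat each layer as a resistance in series:
  R'_conv,in = 1/(2πr h) = 1/(2π·0.0129·1750) = 0.007050 m·K/W
  R'_stainless steel = ln(0.0140/0.0129)/(2πk) = 0.08183/(2π·18.2) = 7.156×10^-4 m·K/W
  R'_expanded polystyrene = ln(0.0250/0.0140)/(2πk) = 0.5798/(2π·0.0333) = 2.771 m·K/W
ΣR = 0.007050 + 7.156×10^-4 + 2.771 = 2.779 m·K/W
Q' = ΔT/ΣR = (281.5 K − 301.6 K)/2.779 = -7.23 W/m
(Negative Q' ⇒ heat flows inward; heat gain = 7.23 W/m.)

Q' = 7.23 W/m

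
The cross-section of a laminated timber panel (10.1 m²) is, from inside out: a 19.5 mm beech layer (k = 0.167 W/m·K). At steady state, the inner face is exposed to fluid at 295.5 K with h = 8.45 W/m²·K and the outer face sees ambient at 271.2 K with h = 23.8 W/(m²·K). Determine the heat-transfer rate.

Treat each layer as a resistance in series:
  R_conv,in = 1/(hA) = 1/(8.45·10.1) = 0.01172 K/W
  R_beech = L/(kA) = 0.0195/(0.167·10.1) = 0.01156 K/W
  R_conv,out = 1/(hA) = 1/(23.8·10.1) = 0.004160 K/W
ΣR = 0.01172 + 0.01156 + 0.004160 = 0.02744 K/W
Q = ΔT/ΣR = (295.5 K − 271.2 K)/0.02744 = 886 W

Q = 886 W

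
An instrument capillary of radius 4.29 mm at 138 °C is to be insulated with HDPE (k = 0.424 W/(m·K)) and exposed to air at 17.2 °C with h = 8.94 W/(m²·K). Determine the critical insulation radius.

r_cr = 4.74 cm

For a cylinder, r_cr = k_ins/h = 0.424/8.94 = 0.0474 m = 4.74 cm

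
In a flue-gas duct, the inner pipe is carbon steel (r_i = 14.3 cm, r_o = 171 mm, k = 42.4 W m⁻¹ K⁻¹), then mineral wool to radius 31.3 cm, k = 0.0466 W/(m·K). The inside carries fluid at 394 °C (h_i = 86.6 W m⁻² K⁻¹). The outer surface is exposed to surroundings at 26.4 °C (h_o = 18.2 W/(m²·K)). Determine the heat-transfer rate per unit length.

Resistance network (inner→outer):
  R'_conv,in = 1/(2πr h) = 1/(2π·0.143·86.6) = 0.01285 m·K/W
  R'_carbon steel = ln(0.171/0.143)/(2πk) = 0.1788/(2π·42.4) = 6.712×10^-4 m·K/W
  R'_mineral wool = ln(0.313/0.171)/(2πk) = 0.6045/(2π·0.0466) = 2.065 m·K/W
  R'_conv,out = 1/(2πr h) = 1/(2π·0.313·18.2) = 0.02794 m·K/W
ΣR = 0.01285 + 6.712×10^-4 + 2.065 + 0.02794 = 2.106 m·K/W
Q' = ΔT/ΣR = (394 °C − 26.4 °C)/2.106 = 175 W/m

Q' = 175 W/m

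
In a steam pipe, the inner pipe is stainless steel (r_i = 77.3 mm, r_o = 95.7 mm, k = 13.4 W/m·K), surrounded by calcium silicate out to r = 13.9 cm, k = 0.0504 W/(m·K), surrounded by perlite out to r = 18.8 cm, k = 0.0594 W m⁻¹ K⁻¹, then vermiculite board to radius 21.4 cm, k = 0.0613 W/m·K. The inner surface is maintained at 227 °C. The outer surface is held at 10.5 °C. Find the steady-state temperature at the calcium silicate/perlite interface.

Treat each layer as a resistance in series:
  R'_stainless steel = ln(0.0957/0.0773)/(2πk) = 0.2135/(2π·13.4) = 0.002536 m·K/W
  R'_calcium silicate = ln(0.139/0.0957)/(2πk) = 0.3733/(2π·0.0504) = 1.179 m·K/W
  R'_perlite = ln(0.188/0.139)/(2πk) = 0.3020/(2π·0.0594) = 0.8091 m·K/W
  R'_vermiculite board = ln(0.214/0.188)/(2πk) = 0.1295/(2π·0.0613) = 0.3363 m·K/W
ΣR = 0.002536 + 1.179 + 0.8091 + 0.3363 = 2.327 m·K/W
Q' = ΔT/ΣR = (227 °C − 10.5 °C)/2.327 = 93.04 W/m
From the inner boundary to the calcium silicate/perlite interface, ΣR_partial = 1.182 m·K/W.
T_interface = T_in − Q'·ΣR_partial = 227 °C − (93.04)(1.182) = 117 °C

T = 117 °C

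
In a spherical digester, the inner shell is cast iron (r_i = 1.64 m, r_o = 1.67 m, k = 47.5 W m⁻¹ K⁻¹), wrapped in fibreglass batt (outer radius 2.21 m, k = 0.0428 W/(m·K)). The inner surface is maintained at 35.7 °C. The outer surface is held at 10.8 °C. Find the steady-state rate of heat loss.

Treat each layer as a resistance in series:
  R_cast iron = (1/1.64 − 1/1.67)/(4πk) = 0.01095/(4π·47.5) = 1.835×10^-5 K/W
  R_fibreglass batt = (1/1.67 − 1/2.21)/(4πk) = 0.1463/(4π·0.0428) = 0.2720 K/W
ΣR = 1.835×10^-5 + 0.2720 = 0.2720 K/W
Q = ΔT/ΣR = (35.7 °C − 10.8 °C)/0.2720 = 91.5 W

Q = 91.5 W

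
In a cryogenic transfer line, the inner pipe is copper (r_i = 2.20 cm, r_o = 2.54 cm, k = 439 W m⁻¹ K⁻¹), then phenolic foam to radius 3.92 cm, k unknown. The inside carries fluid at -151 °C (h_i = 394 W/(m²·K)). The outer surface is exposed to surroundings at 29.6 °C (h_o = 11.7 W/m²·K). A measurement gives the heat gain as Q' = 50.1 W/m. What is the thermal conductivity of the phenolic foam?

ΣR = ΔT/Q' = |-151 − 29.6|/50.1 = 3.605 m·K/W
Known resistances:
  R'_conv,in = 1/(2πr h) = 1/(2π·0.0220·394) = 0.01836 m·K/W
  R'_copper = ln(0.0254/0.0220)/(2πk) = 0.1437/(2π·439) = 5.210×10^-5 m·K/W
  R'_conv,out = 1/(2πr h) = 1/(2π·0.0392·11.7) = 0.3470 m·K/W
R_phenolic foam = ΣR − ΣR_known = 3.605 − 0.3654 = 3.240 m·K/W
ln(r₂/r₁)/(2πk) = 3.240 ⇒ k = 0.4339/(2π·3.240) = 0.0213 W/m·K

k = 0.0213 W/m·K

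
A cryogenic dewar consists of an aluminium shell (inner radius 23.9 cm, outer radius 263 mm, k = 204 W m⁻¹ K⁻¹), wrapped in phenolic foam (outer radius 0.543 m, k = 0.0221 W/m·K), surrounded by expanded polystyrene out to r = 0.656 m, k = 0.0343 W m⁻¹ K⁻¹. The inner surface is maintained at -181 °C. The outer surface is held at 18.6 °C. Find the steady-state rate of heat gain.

Q = 25.6 W

Series thermal resistances, inner to outer:
  R_aluminium = (1/0.239 − 1/0.263)/(4πk) = 0.3818/(4π·204) = 1.489×10^-4 K/W
  R_phenolic foam = (1/0.263 − 1/0.543)/(4πk) = 1.961/(4π·0.0221) = 7.060 K/W
  R_expanded polystyrene = (1/0.543 − 1/0.656)/(4πk) = 0.3172/(4π·0.0343) = 0.7360 K/W
ΣR = 1.489×10^-4 + 7.060 + 0.7360 = 7.796 K/W
Q = ΔT/ΣR = (-181 °C − 18.6 °C)/7.796 = -25.6 W
(Negative Q ⇒ heat flows inward; heat gain = 25.6 W.)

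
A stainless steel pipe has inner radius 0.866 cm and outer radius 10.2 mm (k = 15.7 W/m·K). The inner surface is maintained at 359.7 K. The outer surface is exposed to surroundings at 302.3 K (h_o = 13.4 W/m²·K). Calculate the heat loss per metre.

Resistance network (inner→outer):
  R'_stainless steel = ln(0.0102/0.00866)/(2πk) = 0.1637/(2π·15.7) = 0.001659 m·K/W
  R'_conv,out = 1/(2πr h) = 1/(2π·0.0102·13.4) = 1.164 m·K/W
ΣR = 0.001659 + 1.164 = 1.166 m·K/W
Q' = ΔT/ΣR = (359.7 K − 302.3 K)/1.166 = 49.2 W/m

Q' = 49.2 W/m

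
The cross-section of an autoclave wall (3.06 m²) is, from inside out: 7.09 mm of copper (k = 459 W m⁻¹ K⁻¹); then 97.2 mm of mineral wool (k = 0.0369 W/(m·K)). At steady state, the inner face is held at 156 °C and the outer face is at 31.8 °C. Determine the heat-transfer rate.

Series thermal resistances, inner to outer:
  R_copper = L/(kA) = 0.00709/(459·3.06) = 5.048×10^-6 K/W
  R_mineral wool = L/(kA) = 0.0972/(0.0369·3.06) = 0.8608 K/W
ΣR = 5.048×10^-6 + 0.8608 = 0.8608 K/W
Q = ΔT/ΣR = (156 °C − 31.8 °C)/0.8608 = 144 W

Q = 144 W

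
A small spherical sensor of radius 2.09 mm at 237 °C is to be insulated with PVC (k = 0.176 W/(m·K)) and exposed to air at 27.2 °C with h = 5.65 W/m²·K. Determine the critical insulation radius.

r_cr = 6.23 cm

For a sphere, r_cr = 2k_ins/h = 2·0.176/5.65 = 0.0623 m = 6.23 cm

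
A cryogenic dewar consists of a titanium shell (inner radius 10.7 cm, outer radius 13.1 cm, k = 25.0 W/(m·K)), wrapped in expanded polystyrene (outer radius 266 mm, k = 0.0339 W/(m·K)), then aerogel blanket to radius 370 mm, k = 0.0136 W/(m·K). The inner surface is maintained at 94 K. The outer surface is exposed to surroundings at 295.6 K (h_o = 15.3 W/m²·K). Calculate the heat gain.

Q = 13.2 W

Resistance network (inner→outer):
  R_titanium = (1/0.107 − 1/0.131)/(4πk) = 1.712/(4π·25.0) = 0.005450 K/W
  R_expanded polystyrene = (1/0.131 − 1/0.266)/(4πk) = 3.874/(4π·0.0339) = 9.094 K/W
  R_aerogel blanket = (1/0.266 − 1/0.370)/(4πk) = 1.057/(4π·0.0136) = 6.183 K/W
  R_conv,out = 1/(4πr²h) = 1/(4π·0.370²·15.3) = 0.03799 K/W
ΣR = 0.005450 + 9.094 + 6.183 + 0.03799 = 15.32 K/W
Q = ΔT/ΣR = (94 K − 295.6 K)/15.32 = -13.2 W
(Negative Q ⇒ heat flows inward; heat gain = 13.2 W.)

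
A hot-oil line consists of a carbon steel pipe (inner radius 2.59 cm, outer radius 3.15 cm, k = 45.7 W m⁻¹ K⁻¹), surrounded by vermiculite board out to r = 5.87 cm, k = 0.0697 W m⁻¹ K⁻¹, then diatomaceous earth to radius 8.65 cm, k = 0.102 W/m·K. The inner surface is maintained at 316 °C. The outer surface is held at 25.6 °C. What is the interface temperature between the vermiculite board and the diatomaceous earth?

T = 112 °C

Resistance network (inner→outer):
  R'_carbon steel = ln(0.0315/0.0259)/(2πk) = 0.1957/(2π·45.7) = 6.817×10^-4 m·K/W
  R'_vermiculite board = ln(0.0587/0.0315)/(2πk) = 0.6225/(2π·0.0697) = 1.421 m·K/W
  R'_diatomaceous earth = ln(0.0865/0.0587)/(2πk) = 0.3877/(2π·0.102) = 0.6050 m·K/W
ΣR = 6.817×10^-4 + 1.421 + 0.6050 = 2.027 m·K/W
Q' = ΔT/ΣR = (316 °C − 25.6 °C)/2.027 = 143.3 W/m
From the inner boundary to the vermiculite board/diatomaceous earth interface, ΣR_partial = 1.422 m·K/W.
T_interface = T_in − Q'·ΣR_partial = 316 °C − (143.3)(1.422) = 112 °C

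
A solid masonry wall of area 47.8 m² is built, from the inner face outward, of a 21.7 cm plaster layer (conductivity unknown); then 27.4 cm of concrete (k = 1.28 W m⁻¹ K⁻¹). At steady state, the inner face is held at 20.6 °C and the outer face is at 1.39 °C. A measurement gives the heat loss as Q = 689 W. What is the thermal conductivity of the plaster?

ΣR = ΔT/Q = |20.6 − 1.39|/689 = 0.02788 K/W
Known resistances:
  R_concrete = L/(kA) = 0.274/(1.28·47.8) = 0.004478 K/W
R_plaster = ΣR − ΣR_known = 0.02788 − 0.004478 = 0.02340 K/W
L/(kA) = 0.02340 ⇒ k = 0.217/(0.02340·47.8) = 0.194 W/m·K

k = 0.194 W/m·K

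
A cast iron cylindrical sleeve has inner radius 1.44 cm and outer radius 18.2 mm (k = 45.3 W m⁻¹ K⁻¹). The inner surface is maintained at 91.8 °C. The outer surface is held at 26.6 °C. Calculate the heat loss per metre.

Q' = 2πk·ΔT/ln(r₂/r₁) = 2π × 45.3 × 65.2 / ln(0.0182/0.0144) = 79200 W/m

Q' = 79.2 kW/m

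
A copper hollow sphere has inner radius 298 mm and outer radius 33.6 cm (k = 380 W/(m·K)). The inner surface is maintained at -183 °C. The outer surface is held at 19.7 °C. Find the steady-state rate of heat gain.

Q = 4πk·ΔT/(1/r₁ − 1/r₂) = 4π × 380 × 202.7 / (1/0.298 − 1/0.336) = 2.55×10^6 W

Q = 2550 kW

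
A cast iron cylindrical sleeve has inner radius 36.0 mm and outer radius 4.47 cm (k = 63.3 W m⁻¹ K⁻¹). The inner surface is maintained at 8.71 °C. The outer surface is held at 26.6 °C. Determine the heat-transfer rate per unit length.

Q' = 2πk·ΔT/ln(r₂/r₁) = 2π × 63.3 × 17.89 / ln(0.0447/0.0360) = 32900 W/m

Q' = 32.9 kW/m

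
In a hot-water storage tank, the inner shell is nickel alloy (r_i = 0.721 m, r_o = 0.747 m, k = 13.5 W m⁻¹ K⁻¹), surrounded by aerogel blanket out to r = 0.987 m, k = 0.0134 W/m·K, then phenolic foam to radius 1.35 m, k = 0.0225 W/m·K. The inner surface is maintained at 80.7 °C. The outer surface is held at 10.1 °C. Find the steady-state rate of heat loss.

Treat each layer as a resistance in series:
  R_nickel alloy = (1/0.721 − 1/0.747)/(4πk) = 0.04827/(4π·13.5) = 2.846×10^-4 K/W
  R_aerogel blanket = (1/0.747 − 1/0.987)/(4πk) = 0.3255/(4π·0.0134) = 1.933 K/W
  R_phenolic foam = (1/0.987 − 1/1.35)/(4πk) = 0.2724/(4π·0.0225) = 0.9635 K/W
ΣR = 2.846×10^-4 + 1.933 + 0.9635 = 2.897 K/W
Q = ΔT/ΣR = (80.7 °C − 10.1 °C)/2.897 = 24.4 W

Q = 24.4 W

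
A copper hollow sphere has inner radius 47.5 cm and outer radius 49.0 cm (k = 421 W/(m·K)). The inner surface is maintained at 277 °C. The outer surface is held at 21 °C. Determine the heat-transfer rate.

Q = 21000 kW

Q = 4πk·ΔT/(1/r₁ − 1/r₂) = 4π × 421 × 256 / (1/0.475 − 1/0.490) = 2.10×10^7 W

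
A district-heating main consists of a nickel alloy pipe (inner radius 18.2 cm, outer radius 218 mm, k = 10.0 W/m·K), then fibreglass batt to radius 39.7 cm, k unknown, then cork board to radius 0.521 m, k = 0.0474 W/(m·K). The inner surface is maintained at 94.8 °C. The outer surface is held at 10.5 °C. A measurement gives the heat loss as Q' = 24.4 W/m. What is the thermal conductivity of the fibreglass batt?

ΣR = ΔT/Q' = |94.8 − 10.5|/24.4 = 3.455 m·K/W
Known resistances:
  R'_nickel alloy = ln(0.218/0.182)/(2πk) = 0.1805/(2π·10.0) = 0.002873 m·K/W
  R'_cork board = ln(0.521/0.397)/(2πk) = 0.2718/(2π·0.0474) = 0.9127 m·K/W
R_fibreglass batt = ΣR − ΣR_known = 3.455 − 0.9156 = 2.539 m·K/W
ln(r₂/r₁)/(2πk) = 2.539 ⇒ k = 0.5994/(2π·2.539) = 0.0376 W/m·K

k = 0.0376 W/m·K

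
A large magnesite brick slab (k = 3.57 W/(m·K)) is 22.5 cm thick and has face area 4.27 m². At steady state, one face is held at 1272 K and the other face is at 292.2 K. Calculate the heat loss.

Q = kA·ΔT/L = 3.57 × 4.27 × |1272 K − 292.2 K| / 0.225 = 66400 W

Q = 66.4 kW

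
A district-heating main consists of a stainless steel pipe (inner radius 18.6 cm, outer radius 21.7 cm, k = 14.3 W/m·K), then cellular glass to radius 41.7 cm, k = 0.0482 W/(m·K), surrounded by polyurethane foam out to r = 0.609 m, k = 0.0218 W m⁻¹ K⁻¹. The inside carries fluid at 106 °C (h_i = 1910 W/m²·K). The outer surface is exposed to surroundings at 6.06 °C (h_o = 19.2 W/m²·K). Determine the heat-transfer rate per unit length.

Series thermal resistances, inner to outer:
  R'_conv,in = 1/(2πr h) = 1/(2π·0.186·1910) = 4.480×10^-4 m·K/W
  R'_stainless steel = ln(0.217/0.186)/(2πk) = 0.1542/(2π·14.3) = 0.001716 m·K/W
  R'_cellular glass = ln(0.417/0.217)/(2πk) = 0.6532/(2π·0.0482) = 2.157 m·K/W
  R'_polyurethane foam = ln(0.609/0.417)/(2πk) = 0.3787/(2π·0.0218) = 2.765 m·K/W
  R'_conv,out = 1/(2πr h) = 1/(2π·0.609·19.2) = 0.01361 m·K/W
ΣR = 4.480×10^-4 + 0.001716 + 2.157 + 2.765 + 0.01361 = 4.938 m·K/W
Q' = ΔT/ΣR = (106 °C − 6.06 °C)/4.938 = 20.2 W/m

Q' = 20.2 W/m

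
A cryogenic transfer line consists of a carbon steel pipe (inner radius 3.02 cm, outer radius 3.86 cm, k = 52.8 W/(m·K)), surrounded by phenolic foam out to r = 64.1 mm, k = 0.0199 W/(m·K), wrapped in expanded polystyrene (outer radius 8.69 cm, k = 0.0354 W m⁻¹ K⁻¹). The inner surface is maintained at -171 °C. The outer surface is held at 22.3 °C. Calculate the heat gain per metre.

Series thermal resistances, inner to outer:
  R'_carbon steel = ln(0.0386/0.0302)/(2πk) = 0.2454/(2π·52.8) = 7.397×10^-4 m·K/W
  R'_phenolic foam = ln(0.0641/0.0386)/(2πk) = 0.5072/(2π·0.0199) = 4.056 m·K/W
  R'_expanded polystyrene = ln(0.0869/0.0641)/(2πk) = 0.3043/(2π·0.0354) = 1.368 m·K/W
ΣR = 7.397×10^-4 + 4.056 + 1.368 = 5.425 m·K/W
Q' = ΔT/ΣR = (-171 °C − 22.3 °C)/5.425 = -35.6 W/m
(Negative Q' ⇒ heat flows inward; heat gain = 35.6 W/m.)

Q' = 35.6 W/m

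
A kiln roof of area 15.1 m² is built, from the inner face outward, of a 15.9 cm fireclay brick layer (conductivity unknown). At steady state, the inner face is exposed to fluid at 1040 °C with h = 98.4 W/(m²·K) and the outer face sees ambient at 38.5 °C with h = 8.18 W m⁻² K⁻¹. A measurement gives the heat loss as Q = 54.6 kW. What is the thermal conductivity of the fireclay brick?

ΣR = ΔT/Q = |1040 − 38.5|/54600 = 0.01834 K/W
Known resistances:
  R_conv,in = 1/(hA) = 1/(98.4·15.1) = 6.730×10^-4 K/W
  R_conv,out = 1/(hA) = 1/(8.18·15.1) = 0.008096 K/W
R_fireclay brick = ΣR − ΣR_known = 0.01834 − 0.008769 = 0.009571 K/W
L/(kA) = 0.009571 ⇒ k = 0.159/(0.009571·15.1) = 1.10 W/m·K

k = 1.10 W/m·K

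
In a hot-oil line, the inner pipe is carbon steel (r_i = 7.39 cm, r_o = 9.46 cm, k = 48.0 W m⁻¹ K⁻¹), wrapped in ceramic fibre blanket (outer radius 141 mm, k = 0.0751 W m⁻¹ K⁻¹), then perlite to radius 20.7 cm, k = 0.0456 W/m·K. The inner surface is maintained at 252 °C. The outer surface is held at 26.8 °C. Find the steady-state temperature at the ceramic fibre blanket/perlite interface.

T = 165 °C

Resistance network (inner→outer):
  R'_carbon steel = ln(0.0946/0.0739)/(2πk) = 0.2469/(2π·48.0) = 8.188×10^-4 m·K/W
  R'_ceramic fibre blanket = ln(0.141/0.0946)/(2πk) = 0.3991/(2π·0.0751) = 0.8458 m·K/W
  R'_perlite = ln(0.207/0.141)/(2πk) = 0.3840/(2π·0.0456) = 1.340 m·K/W
ΣR = 8.188×10^-4 + 0.8458 + 1.340 = 2.187 m·K/W
Q' = ΔT/ΣR = (252 °C − 26.8 °C)/2.187 = 103.0 W/m
From the inner boundary to the ceramic fibre blanket/perlite interface, ΣR_partial = 0.8466 m·K/W.
T_interface = T_in − Q'·ΣR_partial = 252 °C − (103.0)(0.8466) = 165 °C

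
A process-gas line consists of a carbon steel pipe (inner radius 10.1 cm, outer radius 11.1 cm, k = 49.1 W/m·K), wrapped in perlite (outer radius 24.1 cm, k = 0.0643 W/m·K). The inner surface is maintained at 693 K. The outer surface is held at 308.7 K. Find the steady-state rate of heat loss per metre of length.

Series thermal resistances, inner to outer:
  R'_carbon steel = ln(0.111/0.101)/(2πk) = 0.09441/(2π·49.1) = 3.060×10^-4 m·K/W
  R'_perlite = ln(0.241/0.111)/(2πk) = 0.7753/(2π·0.0643) = 1.919 m·K/W
ΣR = 3.060×10^-4 + 1.919 = 1.919 m·K/W
Q' = ΔT/ΣR = (693 K − 308.7 K)/1.919 = 200 W/m

Q' = 200 W/m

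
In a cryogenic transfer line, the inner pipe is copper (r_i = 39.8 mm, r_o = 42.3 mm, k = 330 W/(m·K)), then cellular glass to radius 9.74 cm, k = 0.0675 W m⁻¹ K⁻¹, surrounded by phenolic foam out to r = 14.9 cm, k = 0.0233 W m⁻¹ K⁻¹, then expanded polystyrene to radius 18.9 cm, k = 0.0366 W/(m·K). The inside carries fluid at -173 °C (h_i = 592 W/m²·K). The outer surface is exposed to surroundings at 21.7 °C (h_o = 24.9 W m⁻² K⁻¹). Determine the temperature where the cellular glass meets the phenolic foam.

T = -108 °C

Treat each layer as a resistance in series:
  R'_conv,in = 1/(2πr h) = 1/(2π·0.0398·592) = 0.006755 m·K/W
  R'_copper = ln(0.0423/0.0398)/(2πk) = 0.06092/(2π·330) = 2.938×10^-5 m·K/W
  R'_cellular glass = ln(0.0974/0.0423)/(2πk) = 0.8340/(2π·0.0675) = 1.967 m·K/W
  R'_phenolic foam = ln(0.149/0.0974)/(2πk) = 0.4251/(2π·0.0233) = 2.904 m·K/W
  R'_expanded polystyrene = ln(0.189/0.149)/(2πk) = 0.2378/(2π·0.0366) = 1.034 m·K/W
  R'_conv,out = 1/(2πr h) = 1/(2π·0.189·24.9) = 0.03382 m·K/W
ΣR = 0.006755 + 2.938×10^-5 + 1.967 + 2.904 + 1.034 + 0.03382 = 5.946 m·K/W
Q' = ΔT/ΣR = (-173 °C − 21.7 °C)/5.946 = -32.74 W/m
From the inner boundary to the cellular glass/phenolic foam interface, ΣR_partial = 1.974 m·K/W.
T_interface = T_in − Q'·ΣR_partial = -173 °C − (-32.74)(1.974) = -108 °C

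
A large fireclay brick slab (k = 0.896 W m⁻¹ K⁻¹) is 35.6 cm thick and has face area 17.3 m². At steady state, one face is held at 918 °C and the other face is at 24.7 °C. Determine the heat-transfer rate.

Q = kA·ΔT/L = 0.896 × 17.3 × |918 °C − 24.7 °C| / 0.356 = 38900 W

Q = 38.9 kW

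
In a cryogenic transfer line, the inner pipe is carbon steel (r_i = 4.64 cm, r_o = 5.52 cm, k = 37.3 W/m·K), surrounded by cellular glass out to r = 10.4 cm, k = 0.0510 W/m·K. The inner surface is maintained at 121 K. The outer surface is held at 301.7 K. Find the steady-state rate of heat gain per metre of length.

Q' = 91.4 W/m

Treat each layer as a resistance in series:
  R'_carbon steel = ln(0.0552/0.0464)/(2πk) = 0.1737/(2π·37.3) = 7.410×10^-4 m·K/W
  R'_cellular glass = ln(0.104/0.0552)/(2πk) = 0.6334/(2π·0.0510) = 1.977 m·K/W
ΣR = 7.410×10^-4 + 1.977 = 1.978 m·K/W
Q' = ΔT/ΣR = (121 K − 301.7 K)/1.978 = -91.4 W/m
(Negative Q' ⇒ heat flows inward; heat gain = 91.4 W/m.)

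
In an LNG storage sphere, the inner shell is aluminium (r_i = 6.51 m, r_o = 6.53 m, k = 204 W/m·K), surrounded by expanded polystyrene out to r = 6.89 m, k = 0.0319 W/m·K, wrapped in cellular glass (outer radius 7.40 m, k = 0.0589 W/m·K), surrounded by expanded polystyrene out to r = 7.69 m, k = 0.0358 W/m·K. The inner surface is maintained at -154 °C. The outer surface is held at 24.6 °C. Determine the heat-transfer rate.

Resistance network (inner→outer):
  R_aluminium = (1/6.51 − 1/6.53)/(4πk) = 4.705×10^-4/(4π·204) = 1.835×10^-7 K/W
  R_expanded polystyrene = (1/6.53 − 1/6.89)/(4πk) = 0.008001/(4π·0.0319) = 0.01996 K/W
  R_cellular glass = (1/6.89 − 1/7.40)/(4πk) = 0.01000/(4π·0.0589) = 0.01351 K/W
  R_expanded polystyrene = (1/7.40 − 1/7.69)/(4πk) = 0.005096/(4π·0.0358) = 0.01133 K/W
ΣR = 1.835×10^-7 + 0.01996 + 0.01351 + 0.01133 = 0.04480 K/W
Q = ΔT/ΣR = (-154 °C − 24.6 °C)/0.04480 = -3990 W
(Negative Q ⇒ heat flows inward; heat gain = 3990 W.)

Q = 3990 W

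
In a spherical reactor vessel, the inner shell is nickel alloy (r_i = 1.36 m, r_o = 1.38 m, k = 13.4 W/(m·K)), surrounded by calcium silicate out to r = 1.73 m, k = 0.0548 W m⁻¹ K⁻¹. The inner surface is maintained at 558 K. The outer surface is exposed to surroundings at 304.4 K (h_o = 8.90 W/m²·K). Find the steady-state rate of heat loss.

Series thermal resistances, inner to outer:
  R_nickel alloy = (1/1.36 − 1/1.38)/(4πk) = 0.01066/(4π·13.4) = 6.328×10^-5 K/W
  R_calcium silicate = (1/1.38 − 1/1.73)/(4πk) = 0.1466/(4π·0.0548) = 0.2129 K/W
  R_conv,out = 1/(4πr²h) = 1/(4π·1.73²·8.90) = 0.002988 K/W
ΣR = 6.328×10^-5 + 0.2129 + 0.002988 = 0.2160 K/W
Q = ΔT/ΣR = (558 K − 304.4 K)/0.2160 = 1170 W

Q = 1170 W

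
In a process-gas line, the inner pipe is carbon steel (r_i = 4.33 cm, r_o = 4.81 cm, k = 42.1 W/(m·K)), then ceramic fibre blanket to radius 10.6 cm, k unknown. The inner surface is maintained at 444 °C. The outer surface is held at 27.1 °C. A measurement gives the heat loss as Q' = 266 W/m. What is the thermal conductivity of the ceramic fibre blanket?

k = 0.0803 W/m·K

ΣR = ΔT/Q' = |444 − 27.1|/266 = 1.567 m·K/W
Known resistances:
  R'_carbon steel = ln(0.0481/0.0433)/(2πk) = 0.1051/(2π·42.1) = 3.974×10^-4 m·K/W
R_ceramic fibre blanket = ΣR − ΣR_known = 1.567 − 3.974×10^-4 = 1.567 m·K/W
ln(r₂/r₁)/(2πk) = 1.567 ⇒ k = 0.7902/(2π·1.567) = 0.0803 W/m·K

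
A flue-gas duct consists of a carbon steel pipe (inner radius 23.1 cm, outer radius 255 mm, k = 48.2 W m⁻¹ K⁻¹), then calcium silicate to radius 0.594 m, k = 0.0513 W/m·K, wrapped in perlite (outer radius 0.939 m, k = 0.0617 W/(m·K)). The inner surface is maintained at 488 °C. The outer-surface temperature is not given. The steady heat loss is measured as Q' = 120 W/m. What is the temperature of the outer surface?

T_out = 31.4 °C

Sum the resistances:
  R'_carbon steel = ln(0.255/0.231)/(2πk) = 0.09885/(2π·48.2) = 3.264×10^-4 m·K/W
  R'_calcium silicate = ln(0.594/0.255)/(2πk) = 0.8456/(2π·0.0513) = 2.623 m·K/W
  R'_perlite = ln(0.939/0.594)/(2πk) = 0.4579/(2π·0.0617) = 1.181 m·K/W
ΣR = 3.805 m·K/W
ΔT = Q'·ΣR = 120 × 3.805 = 456.6 K
Heat flows outward, so T_out = T_in − ΔT = 488 − 456.6 = 31.4 °C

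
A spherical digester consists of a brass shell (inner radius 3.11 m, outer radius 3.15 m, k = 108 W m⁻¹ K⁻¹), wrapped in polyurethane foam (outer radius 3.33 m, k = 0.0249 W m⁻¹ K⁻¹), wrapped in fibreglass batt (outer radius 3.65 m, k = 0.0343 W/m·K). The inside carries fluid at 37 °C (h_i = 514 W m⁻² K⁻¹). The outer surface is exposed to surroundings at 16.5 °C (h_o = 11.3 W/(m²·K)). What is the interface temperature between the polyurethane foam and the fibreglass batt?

T = 27.3 °C

Treat each layer as a resistance in series:
  R_conv,in = 1/(4πr²h) = 1/(4π·3.11²·514) = 1.601×10^-5 K/W
  R_brass = (1/3.11 − 1/3.15)/(4πk) = 0.004083/(4π·108) = 3.009×10^-6 K/W
  R_polyurethane foam = (1/3.15 − 1/3.33)/(4πk) = 0.01716/(4π·0.0249) = 0.05484 K/W
  R_fibreglass batt = (1/3.33 − 1/3.65)/(4πk) = 0.02633/(4π·0.0343) = 0.06108 K/W
  R_conv,out = 1/(4πr²h) = 1/(4π·3.65²·11.3) = 5.286×10^-4 K/W
ΣR = 1.601×10^-5 + 3.009×10^-6 + 0.05484 + 0.06108 + 5.286×10^-4 = 0.1165 K/W
Q = ΔT/ΣR = (37 °C − 16.5 °C)/0.1165 = 176.0 W
From the inner boundary to the polyurethane foam/fibreglass batt interface, ΣR_partial = 0.05486 K/W.
T_interface = T_in − Q·ΣR_partial = 37 °C − (176.0)(0.05486) = 27.3 °C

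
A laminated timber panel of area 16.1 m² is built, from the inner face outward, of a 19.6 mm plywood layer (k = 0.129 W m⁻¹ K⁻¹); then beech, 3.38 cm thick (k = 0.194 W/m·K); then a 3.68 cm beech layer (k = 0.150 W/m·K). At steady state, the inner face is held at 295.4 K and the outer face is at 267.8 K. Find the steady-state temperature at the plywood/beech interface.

T = 288.1 K

Treat each layer as a resistance in series:
  R_plywood = L/(kA) = 0.0196/(0.129·16.1) = 0.009437 K/W
  R_beech = L/(kA) = 0.0338/(0.194·16.1) = 0.01082 K/W
  R_beech = L/(kA) = 0.0368/(0.150·16.1) = 0.01524 K/W
ΣR = 0.009437 + 0.01082 + 0.01524 = 0.03550 K/W
Q = ΔT/ΣR = (295.4 K − 267.8 K)/0.03550 = 777.5 W
From the inner boundary to the plywood/beech interface, ΣR_partial = 0.009437 K/W.
T_interface = T_in − Q·ΣR_partial = 295.4 K − (777.5)(0.009437) = 288.1 K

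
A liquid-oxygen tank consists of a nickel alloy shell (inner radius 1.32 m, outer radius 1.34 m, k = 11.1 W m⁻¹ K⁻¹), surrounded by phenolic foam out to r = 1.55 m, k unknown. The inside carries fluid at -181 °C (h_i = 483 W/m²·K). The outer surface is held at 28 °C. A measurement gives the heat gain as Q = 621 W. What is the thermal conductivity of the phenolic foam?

k = 0.0239 W/m·K

ΣR = ΔT/Q = |-181 − 28|/621 = 0.3366 K/W
Known resistances:
  R_conv,in = 1/(4πr²h) = 1/(4π·1.32²·483) = 9.456×10^-5 K/W
  R_nickel alloy = (1/1.32 − 1/1.34)/(4πk) = 0.01131/(4π·11.1) = 8.106×10^-5 K/W
R_phenolic foam = ΣR − ΣR_known = 0.3366 − 1.756×10^-4 = 0.3364 K/W
(1/r₁−1/r₂)/(4πk) = 0.3364 ⇒ k = 0.1011/(4π·0.3364) = 0.0239 W/m·K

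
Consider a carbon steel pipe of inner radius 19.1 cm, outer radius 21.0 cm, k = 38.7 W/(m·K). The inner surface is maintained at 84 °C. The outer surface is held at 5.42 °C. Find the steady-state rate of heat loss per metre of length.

Q' = 2.01×10^5 W/m

Q' = 2πk·ΔT/ln(r₂/r₁) = 2π × 38.7 × 78.58 / ln(0.210/0.191) = 2.01×10^5 W/m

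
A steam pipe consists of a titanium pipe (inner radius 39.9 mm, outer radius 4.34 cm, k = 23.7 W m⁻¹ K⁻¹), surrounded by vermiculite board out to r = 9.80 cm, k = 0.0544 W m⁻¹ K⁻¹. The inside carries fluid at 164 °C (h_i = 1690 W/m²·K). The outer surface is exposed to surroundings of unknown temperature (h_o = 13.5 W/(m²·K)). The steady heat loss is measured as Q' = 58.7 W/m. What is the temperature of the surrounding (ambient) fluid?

T_out = 16.9 °C

Series resistances:
  R'_conv,in = 1/(2πr h) = 1/(2π·0.0399·1690) = 0.002360 m·K/W
  R'_titanium = ln(0.0434/0.0399)/(2πk) = 0.08408/(2π·23.7) = 5.647×10^-4 m·K/W
  R'_vermiculite board = ln(0.0980/0.0434)/(2πk) = 0.8145/(2π·0.0544) = 2.383 m·K/W
  R'_conv,out = 1/(2πr h) = 1/(2π·0.0980·13.5) = 0.1203 m·K/W
ΣR = 2.506 m·K/W
ΔT = Q'·ΣR = 58.7 × 2.506 = 147.1 K
Heat flows outward, so T_out = T_in − ΔT = 164 − 147.1 = 16.9 °C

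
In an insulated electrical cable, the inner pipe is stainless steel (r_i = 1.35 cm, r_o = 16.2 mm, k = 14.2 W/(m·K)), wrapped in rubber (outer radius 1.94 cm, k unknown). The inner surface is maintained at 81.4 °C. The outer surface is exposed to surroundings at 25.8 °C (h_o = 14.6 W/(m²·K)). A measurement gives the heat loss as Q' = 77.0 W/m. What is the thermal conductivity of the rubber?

k = 0.181 W/m·K

ΣR = ΔT/Q' = |81.4 − 25.8|/77.0 = 0.7221 m·K/W
Known resistances:
  R'_stainless steel = ln(0.0162/0.0135)/(2πk) = 0.1823/(2π·14.2) = 0.002043 m·K/W
  R'_conv,out = 1/(2πr h) = 1/(2π·0.0194·14.6) = 0.5619 m·K/W
R_rubber = ΣR − ΣR_known = 0.7221 − 0.5639 = 0.1582 m·K/W
ln(r₂/r₁)/(2πk) = 0.1582 ⇒ k = 0.1803/(2π·0.1582) = 0.181 W/m·K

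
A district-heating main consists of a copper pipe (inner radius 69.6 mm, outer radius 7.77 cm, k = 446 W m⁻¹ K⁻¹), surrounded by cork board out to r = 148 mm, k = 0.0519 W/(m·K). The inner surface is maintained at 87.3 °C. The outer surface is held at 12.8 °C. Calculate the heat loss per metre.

Q' = 37.7 W/m

Treat each layer as a resistance in series:
  R'_copper = ln(0.0777/0.0696)/(2πk) = 0.1101/(2π·446) = 3.929×10^-5 m·K/W
  R'_cork board = ln(0.148/0.0777)/(2πk) = 0.6444/(2π·0.0519) = 1.976 m·K/W
ΣR = 3.929×10^-5 + 1.976 = 1.976 m·K/W
Q' = ΔT/ΣR = (87.3 °C − 12.8 °C)/1.976 = 37.7 W/m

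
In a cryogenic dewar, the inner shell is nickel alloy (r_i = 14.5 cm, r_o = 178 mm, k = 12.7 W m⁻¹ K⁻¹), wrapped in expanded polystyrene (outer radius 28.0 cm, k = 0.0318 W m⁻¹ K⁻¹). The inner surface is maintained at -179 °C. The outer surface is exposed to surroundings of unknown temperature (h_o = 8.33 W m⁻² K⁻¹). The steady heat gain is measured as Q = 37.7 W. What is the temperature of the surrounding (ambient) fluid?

Series resistances:
  R_nickel alloy = (1/0.145 − 1/0.178)/(4πk) = 1.279/(4π·12.7) = 0.008011 K/W
  R_expanded polystyrene = (1/0.178 − 1/0.280)/(4πk) = 2.047/(4π·0.0318) = 5.121 K/W
  R_conv,out = 1/(4πr²h) = 1/(4π·0.280²·8.33) = 0.1219 K/W
ΣR = 5.251 K/W
ΔT = Q·ΣR = 37.7 × 5.251 = 198.0 K
Heat flows inward, so T_out = T_in + ΔT = -179 + 198.0 = 19.0 °C

T_out = 19.0 °C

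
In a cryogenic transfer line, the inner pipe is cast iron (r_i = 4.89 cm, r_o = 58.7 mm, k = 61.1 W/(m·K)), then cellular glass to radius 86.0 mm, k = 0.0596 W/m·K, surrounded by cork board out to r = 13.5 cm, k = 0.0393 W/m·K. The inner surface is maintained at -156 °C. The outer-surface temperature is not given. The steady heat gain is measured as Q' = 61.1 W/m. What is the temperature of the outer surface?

Sum the resistances:
  R'_cast iron = ln(0.0587/0.0489)/(2πk) = 0.1827/(2π·61.1) = 4.758×10^-4 m·K/W
  R'_cellular glass = ln(0.0860/0.0587)/(2πk) = 0.3819/(2π·0.0596) = 1.020 m·K/W
  R'_cork board = ln(0.135/0.0860)/(2πk) = 0.4509/(2π·0.0393) = 1.826 m·K/W
ΣR = 2.846 m·K/W
ΔT = Q'·ΣR = 61.1 × 2.846 = 173.9 K
Heat flows inward, so T_out = T_in + ΔT = -156 + 173.9 = 17.9 °C

T_out = 17.9 °C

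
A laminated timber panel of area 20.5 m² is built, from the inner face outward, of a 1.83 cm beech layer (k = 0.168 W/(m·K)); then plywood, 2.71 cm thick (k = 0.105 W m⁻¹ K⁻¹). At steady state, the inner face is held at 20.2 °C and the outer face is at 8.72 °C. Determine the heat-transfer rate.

Treat each layer as a resistance in series:
  R_beech = L/(kA) = 0.0183/(0.168·20.5) = 0.005314 K/W
  R_plywood = L/(kA) = 0.0271/(0.105·20.5) = 0.01259 K/W
ΣR = 0.005314 + 0.01259 = 0.01790 K/W
Q = ΔT/ΣR = (20.2 °C − 8.72 °C)/0.01790 = 641 W

Q = 641 W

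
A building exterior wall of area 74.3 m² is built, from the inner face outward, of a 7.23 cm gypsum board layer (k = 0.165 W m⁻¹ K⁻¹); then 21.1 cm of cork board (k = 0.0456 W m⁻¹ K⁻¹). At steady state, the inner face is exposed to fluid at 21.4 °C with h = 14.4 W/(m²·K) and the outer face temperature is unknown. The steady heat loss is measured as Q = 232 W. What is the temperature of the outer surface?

T_out = 5.37 °C

Series resistances:
  R_conv,in = 1/(hA) = 1/(14.4·74.3) = 9.346×10^-4 K/W
  R_gypsum board = L/(kA) = 0.0723/(0.165·74.3) = 0.005897 K/W
  R_cork board = L/(kA) = 0.211/(0.0456·74.3) = 0.06228 K/W
ΣR = 0.06911 K/W
ΔT = Q·ΣR = 232 × 0.06911 = 16.03 K
Heat flows outward, so T_out = T_in − ΔT = 21.4 − 16.03 = 5.37 °C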